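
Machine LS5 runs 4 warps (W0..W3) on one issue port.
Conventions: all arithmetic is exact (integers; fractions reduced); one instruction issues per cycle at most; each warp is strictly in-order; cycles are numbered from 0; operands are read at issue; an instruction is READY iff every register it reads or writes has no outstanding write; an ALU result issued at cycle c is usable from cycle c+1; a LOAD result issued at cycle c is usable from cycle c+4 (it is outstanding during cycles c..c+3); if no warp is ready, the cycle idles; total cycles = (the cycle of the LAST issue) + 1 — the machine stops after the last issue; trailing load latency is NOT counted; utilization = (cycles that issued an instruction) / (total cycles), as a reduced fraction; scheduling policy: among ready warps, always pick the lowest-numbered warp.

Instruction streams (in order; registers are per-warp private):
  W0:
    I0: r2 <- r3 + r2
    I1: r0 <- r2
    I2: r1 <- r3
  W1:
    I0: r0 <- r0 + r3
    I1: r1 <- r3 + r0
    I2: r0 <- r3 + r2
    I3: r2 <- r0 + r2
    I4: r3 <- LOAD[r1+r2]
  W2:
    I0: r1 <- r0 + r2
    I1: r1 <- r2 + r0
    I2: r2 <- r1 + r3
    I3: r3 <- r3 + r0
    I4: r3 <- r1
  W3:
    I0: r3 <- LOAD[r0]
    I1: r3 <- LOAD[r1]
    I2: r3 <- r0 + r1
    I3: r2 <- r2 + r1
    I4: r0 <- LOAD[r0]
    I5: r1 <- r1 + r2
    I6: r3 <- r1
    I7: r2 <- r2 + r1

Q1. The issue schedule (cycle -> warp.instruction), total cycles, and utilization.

cycle 0: W0.I0
cycle 1: W0.I1
cycle 2: W0.I2
cycle 3: W1.I0
cycle 4: W1.I1
cycle 5: W1.I2
cycle 6: W1.I3
cycle 7: W1.I4
cycle 8: W2.I0
cycle 9: W2.I1
cycle 10: W2.I2
cycle 11: W2.I3
cycle 12: W2.I4
cycle 13: W3.I0
cycle 14: idle
cycle 15: idle
cycle 16: idle
cycle 17: W3.I1
cycle 18: idle
cycle 19: idle
cycle 20: idle
cycle 21: W3.I2
cycle 22: W3.I3
cycle 23: W3.I4
cycle 24: W3.I5
cycle 25: W3.I6
cycle 26: W3.I7

Answer: 27 cycles, utilization 7/9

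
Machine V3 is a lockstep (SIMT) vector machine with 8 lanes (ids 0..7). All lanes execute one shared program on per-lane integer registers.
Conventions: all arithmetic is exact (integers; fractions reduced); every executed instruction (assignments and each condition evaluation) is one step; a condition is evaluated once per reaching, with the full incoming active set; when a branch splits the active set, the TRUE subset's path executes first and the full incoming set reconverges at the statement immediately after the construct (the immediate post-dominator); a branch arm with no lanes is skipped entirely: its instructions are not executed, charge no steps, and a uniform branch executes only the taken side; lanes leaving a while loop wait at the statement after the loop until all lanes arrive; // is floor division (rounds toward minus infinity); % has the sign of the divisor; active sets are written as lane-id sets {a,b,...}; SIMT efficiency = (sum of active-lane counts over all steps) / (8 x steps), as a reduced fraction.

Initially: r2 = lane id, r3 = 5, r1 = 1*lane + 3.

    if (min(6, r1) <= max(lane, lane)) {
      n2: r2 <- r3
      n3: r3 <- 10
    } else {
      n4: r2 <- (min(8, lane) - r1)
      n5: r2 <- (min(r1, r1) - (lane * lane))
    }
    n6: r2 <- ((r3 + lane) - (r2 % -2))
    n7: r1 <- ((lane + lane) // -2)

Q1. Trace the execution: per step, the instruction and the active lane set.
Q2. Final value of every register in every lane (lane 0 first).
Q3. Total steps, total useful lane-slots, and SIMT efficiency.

step 0: eval (min(6, r1) <= max(lane, lane)) {0,1,2,3,4,5,6,7}
step 1: r2 <- r3                     {6,7}
step 2: r3 <- 10                     {6,7}
step 3: r2 <- (min(8, lane) - r1)    {0,1,2,3,4,5}
step 4: r2 <- (min(r1, r1) - (lane * lane)) {0,1,2,3,4,5}
step 5: r2 <- ((r3 + lane) - (r2 % -2)) {0,1,2,3,4,5,6,7}
step 6: r1 <- ((lane + lane) // -2)  {0,1,2,3,4,5,6,7}

Answer: 7 steps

r2: 6,7,8,9,10,11,17,18
r3: 5,5,5,5,5,5,10,10
r1: 0,-1,-2,-3,-4,-5,-6,-7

steps = 7; useful = 40; efficiency = 40/56 = 5/7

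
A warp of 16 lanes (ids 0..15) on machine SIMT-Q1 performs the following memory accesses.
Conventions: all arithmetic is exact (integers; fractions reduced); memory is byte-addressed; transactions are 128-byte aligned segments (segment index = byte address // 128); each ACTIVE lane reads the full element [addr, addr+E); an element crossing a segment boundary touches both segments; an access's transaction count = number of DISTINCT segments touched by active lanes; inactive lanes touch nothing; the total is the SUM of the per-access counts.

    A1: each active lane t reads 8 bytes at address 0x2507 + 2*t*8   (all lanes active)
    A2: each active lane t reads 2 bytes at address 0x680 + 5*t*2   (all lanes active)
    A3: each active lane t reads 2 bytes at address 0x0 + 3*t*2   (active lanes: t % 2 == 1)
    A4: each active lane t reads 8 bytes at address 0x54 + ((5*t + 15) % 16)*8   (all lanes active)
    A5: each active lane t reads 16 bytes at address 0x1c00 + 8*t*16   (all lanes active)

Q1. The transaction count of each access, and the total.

A1: 2 transactions
A2: 2 transactions
A3: 1 transaction
A4: 2 transactions
A5: 16 transactions

Answer: 2,2,1,2,16; total 23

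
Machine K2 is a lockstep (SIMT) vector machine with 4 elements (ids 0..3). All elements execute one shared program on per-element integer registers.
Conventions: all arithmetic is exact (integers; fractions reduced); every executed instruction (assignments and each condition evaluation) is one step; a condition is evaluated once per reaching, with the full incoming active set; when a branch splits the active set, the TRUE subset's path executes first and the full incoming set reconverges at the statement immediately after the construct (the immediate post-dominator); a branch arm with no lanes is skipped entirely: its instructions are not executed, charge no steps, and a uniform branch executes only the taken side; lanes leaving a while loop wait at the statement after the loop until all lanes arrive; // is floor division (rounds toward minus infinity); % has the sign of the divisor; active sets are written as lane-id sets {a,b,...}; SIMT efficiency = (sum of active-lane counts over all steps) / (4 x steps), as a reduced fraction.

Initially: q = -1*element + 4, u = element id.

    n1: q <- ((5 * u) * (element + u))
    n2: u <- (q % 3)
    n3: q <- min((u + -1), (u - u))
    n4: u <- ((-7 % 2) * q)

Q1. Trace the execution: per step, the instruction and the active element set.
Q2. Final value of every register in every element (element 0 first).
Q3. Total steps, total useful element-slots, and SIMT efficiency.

step 0: q <- ((5 * u) * (element + u)) {0,1,2,3}
step 1: u <- (q % 3)                 {0,1,2,3}
step 2: q <- min((u + -1), (u - u))  {0,1,2,3}
step 3: u <- ((-7 % 2) * q)          {0,1,2,3}

Answer: 4 steps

q: -1,0,0,-1
u: -1,0,0,-1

steps = 4; useful = 16; efficiency = 16/16 = 1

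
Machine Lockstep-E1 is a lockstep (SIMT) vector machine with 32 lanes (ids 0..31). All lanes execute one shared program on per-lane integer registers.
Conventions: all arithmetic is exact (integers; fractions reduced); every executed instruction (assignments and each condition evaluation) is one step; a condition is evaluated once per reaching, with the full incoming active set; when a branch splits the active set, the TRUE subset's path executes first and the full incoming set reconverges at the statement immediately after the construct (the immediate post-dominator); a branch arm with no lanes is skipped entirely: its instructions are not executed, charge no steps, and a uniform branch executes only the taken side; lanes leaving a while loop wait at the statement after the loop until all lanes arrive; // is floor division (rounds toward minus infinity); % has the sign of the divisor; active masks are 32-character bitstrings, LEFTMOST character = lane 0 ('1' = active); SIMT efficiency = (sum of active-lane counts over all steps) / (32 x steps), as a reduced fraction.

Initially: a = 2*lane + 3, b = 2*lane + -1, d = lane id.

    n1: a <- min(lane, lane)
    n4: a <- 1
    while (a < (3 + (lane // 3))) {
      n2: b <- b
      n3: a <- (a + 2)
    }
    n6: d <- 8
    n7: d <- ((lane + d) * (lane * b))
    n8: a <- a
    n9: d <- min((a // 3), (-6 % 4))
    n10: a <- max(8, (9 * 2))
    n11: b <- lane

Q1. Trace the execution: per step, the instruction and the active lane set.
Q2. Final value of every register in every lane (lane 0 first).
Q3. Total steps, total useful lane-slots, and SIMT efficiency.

step 0: a <- min(lane, lane)         11111111111111111111111111111111
step 1: a <- 1                       11111111111111111111111111111111
step 2: eval (a < (3 + (lane // 3))) 11111111111111111111111111111111
step 3: b <- b                       11111111111111111111111111111111
step 4: a <- (a + 2)                 11111111111111111111111111111111
step 5: eval (a < (3 + (lane // 3))) 11111111111111111111111111111111
step 6: b <- b                       00011111111111111111111111111111
step 7: a <- (a + 2)                 00011111111111111111111111111111
step 8: eval (a < (3 + (lane // 3))) 00011111111111111111111111111111
step 9: b <- b                       00000000011111111111111111111111
step 10: a <- (a + 2)                 00000000011111111111111111111111
step 11: eval (a < (3 + (lane // 3))) 00000000011111111111111111111111
step 12: b <- b                       00000000000000011111111111111111
step 13: a <- (a + 2)                 00000000000000011111111111111111
step 14: eval (a < (3 + (lane // 3))) 00000000000000011111111111111111
step 15: b <- b                       00000000000000000000011111111111
step 16: a <- (a + 2)                 00000000000000000000011111111111
step 17: eval (a < (3 + (lane // 3))) 00000000000000000000011111111111
step 18: b <- b                       00000000000000000000000000011111
step 19: a <- (a + 2)                 00000000000000000000000000011111
step 20: eval (a < (3 + (lane // 3))) 00000000000000000000000000011111
step 21: d <- 8                       11111111111111111111111111111111
step 22: d <- ((lane + d) * (lane * b)) 11111111111111111111111111111111
step 23: a <- a                       11111111111111111111111111111111
step 24: d <- min((a // 3), (-6 % 4)) 11111111111111111111111111111111
step 25: a <- max(8, (9 * 2))         11111111111111111111111111111111
step 26: b <- lane                    11111111111111111111111111111111

Answer: 27 steps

a: 18,18,18,18,18,18,18,18,18,18,18,18,18,18,18,18,18,18,18,18,18,18,18,18,18,18,18,18,18,18,18,18
b: 0,1,2,3,4,5,6,7,8,9,10,11,12,13,14,15,16,17,18,19,20,21,22,23,24,25,26,27,28,29,30,31
d: 1,1,1,1,1,1,1,1,1,2,2,2,2,2,2,2,2,2,2,2,2,2,2,2,2,2,2,2,2,2,2,2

steps = 27; useful = 639; efficiency = 639/864 = 71/96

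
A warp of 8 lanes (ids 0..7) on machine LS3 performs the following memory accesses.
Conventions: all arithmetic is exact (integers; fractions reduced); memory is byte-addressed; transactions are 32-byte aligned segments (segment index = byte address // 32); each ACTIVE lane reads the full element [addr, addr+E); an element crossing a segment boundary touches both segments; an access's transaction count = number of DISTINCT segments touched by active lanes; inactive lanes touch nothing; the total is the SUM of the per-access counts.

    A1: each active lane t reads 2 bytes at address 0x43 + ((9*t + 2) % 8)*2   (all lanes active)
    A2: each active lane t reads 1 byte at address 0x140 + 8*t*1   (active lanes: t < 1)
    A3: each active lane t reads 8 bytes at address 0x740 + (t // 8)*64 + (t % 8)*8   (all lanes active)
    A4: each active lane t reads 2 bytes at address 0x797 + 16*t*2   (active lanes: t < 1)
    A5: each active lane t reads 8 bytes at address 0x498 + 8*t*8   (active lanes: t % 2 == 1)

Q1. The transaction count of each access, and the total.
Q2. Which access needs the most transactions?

A1: 1 transaction
A2: 1 transaction
A3: 2 transactions
A4: 1 transaction
A5: 4 transactions

Answer: 1,1,2,1,4; total 9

Answer: A5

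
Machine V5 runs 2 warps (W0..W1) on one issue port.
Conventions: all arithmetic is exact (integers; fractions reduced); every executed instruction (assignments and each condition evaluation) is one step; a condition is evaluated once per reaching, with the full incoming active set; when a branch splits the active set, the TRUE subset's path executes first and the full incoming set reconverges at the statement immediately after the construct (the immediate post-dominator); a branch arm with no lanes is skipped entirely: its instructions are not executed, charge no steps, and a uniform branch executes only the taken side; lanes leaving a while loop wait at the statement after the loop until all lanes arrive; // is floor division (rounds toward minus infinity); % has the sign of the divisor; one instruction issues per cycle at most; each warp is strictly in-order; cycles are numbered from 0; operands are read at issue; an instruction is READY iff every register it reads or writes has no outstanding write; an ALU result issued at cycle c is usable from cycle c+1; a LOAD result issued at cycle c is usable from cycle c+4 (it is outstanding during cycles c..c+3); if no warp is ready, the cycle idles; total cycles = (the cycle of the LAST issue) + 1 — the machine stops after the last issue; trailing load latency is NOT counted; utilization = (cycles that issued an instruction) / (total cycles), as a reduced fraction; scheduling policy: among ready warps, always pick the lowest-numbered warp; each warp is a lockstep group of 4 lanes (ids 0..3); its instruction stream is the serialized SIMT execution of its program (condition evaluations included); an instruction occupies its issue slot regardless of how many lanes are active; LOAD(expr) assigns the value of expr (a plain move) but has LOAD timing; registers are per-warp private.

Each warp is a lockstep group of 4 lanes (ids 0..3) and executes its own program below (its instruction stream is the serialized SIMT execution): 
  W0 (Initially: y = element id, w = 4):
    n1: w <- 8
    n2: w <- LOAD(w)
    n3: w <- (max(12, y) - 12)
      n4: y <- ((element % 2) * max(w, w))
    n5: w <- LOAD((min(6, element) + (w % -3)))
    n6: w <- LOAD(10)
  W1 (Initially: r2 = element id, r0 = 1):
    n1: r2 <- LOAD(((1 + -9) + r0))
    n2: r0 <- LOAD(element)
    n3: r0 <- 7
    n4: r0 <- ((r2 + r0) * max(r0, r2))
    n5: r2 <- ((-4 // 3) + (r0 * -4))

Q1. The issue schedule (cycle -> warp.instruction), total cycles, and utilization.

cycle 0: W0.I0
cycle 1: W0.I1
cycle 2: W1.I0
cycle 3: W1.I1
cycle 4: idle
cycle 5: W0.I2
cycle 6: W0.I3
cycle 7: W0.I4
cycle 8: W1.I2
cycle 9: W1.I3
cycle 10: W1.I4
cycle 11: W0.I5

Answer: 12 cycles, utilization 11/12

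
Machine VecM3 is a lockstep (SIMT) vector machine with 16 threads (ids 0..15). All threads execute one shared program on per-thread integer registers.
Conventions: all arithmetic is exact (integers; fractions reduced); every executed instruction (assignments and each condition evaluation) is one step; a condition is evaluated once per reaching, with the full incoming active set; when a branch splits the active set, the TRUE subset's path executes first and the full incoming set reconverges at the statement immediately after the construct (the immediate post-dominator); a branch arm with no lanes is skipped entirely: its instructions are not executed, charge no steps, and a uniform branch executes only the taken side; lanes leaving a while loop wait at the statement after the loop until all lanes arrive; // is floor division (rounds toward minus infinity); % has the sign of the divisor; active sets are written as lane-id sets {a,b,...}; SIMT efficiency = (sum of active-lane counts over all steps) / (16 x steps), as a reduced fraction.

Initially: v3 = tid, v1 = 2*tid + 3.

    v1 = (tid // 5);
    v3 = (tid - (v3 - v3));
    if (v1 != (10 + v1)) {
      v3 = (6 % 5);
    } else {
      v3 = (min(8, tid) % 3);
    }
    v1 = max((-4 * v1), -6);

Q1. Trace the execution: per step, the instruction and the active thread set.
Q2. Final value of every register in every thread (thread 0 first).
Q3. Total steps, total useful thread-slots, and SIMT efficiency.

step 0: v1 <- (tid // 5)             {0,1,2,3,4,5,6,7,8,9,10,11,12,13,14,15}
step 1: v3 <- (tid - (v3 - v3))      {0,1,2,3,4,5,6,7,8,9,10,11,12,13,14,15}
step 2: eval (v1 != (10 + v1))       {0,1,2,3,4,5,6,7,8,9,10,11,12,13,14,15}
step 3: v3 <- (6 % 5)                {0,1,2,3,4,5,6,7,8,9,10,11,12,13,14,15}
step 4: v1 <- max((-4 * v1), -6)     {0,1,2,3,4,5,6,7,8,9,10,11,12,13,14,15}

Answer: 5 steps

v3: 1,1,1,1,1,1,1,1,1,1,1,1,1,1,1,1
v1: 0,0,0,0,0,-4,-4,-4,-4,-4,-6,-6,-6,-6,-6,-6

steps = 5; useful = 80; efficiency = 80/80 = 1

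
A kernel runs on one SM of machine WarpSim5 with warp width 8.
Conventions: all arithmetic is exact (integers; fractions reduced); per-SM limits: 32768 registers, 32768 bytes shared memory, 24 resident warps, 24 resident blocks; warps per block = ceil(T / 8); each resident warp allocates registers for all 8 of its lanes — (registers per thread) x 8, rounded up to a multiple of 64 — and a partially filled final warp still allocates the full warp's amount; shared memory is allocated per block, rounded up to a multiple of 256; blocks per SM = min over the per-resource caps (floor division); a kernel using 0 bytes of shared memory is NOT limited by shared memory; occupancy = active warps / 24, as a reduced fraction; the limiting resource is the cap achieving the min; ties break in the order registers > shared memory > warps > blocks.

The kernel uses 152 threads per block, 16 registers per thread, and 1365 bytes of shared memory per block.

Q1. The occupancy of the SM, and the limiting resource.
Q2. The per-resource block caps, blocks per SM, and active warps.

Answer: occupancy 19/24, limited by warps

registers: 13 blocks
shared memory: 21 blocks
warps: 1 block
blocks: 24 blocks

Answer: 1 block, 19 active warps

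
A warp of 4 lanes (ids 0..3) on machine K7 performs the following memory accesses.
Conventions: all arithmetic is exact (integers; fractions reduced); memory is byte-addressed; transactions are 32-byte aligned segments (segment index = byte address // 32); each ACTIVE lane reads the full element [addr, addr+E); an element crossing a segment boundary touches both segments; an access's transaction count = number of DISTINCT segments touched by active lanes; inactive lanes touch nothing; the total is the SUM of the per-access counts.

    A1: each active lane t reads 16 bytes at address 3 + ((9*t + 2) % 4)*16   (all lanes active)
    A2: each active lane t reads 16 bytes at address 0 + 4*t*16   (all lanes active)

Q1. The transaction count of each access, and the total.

A1: 3 transactions
A2: 4 transactions

Answer: 3,4; total 7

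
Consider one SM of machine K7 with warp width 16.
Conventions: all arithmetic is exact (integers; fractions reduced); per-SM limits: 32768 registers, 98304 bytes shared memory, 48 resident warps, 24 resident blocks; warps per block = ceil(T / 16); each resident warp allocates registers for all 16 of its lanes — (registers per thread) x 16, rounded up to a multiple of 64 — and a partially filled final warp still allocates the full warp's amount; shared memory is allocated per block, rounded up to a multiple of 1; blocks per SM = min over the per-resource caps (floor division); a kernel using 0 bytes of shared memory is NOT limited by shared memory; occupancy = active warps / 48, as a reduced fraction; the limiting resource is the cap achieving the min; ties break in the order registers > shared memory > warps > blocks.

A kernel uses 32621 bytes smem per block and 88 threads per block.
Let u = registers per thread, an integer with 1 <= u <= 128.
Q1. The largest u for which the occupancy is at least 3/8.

Answer: u = 112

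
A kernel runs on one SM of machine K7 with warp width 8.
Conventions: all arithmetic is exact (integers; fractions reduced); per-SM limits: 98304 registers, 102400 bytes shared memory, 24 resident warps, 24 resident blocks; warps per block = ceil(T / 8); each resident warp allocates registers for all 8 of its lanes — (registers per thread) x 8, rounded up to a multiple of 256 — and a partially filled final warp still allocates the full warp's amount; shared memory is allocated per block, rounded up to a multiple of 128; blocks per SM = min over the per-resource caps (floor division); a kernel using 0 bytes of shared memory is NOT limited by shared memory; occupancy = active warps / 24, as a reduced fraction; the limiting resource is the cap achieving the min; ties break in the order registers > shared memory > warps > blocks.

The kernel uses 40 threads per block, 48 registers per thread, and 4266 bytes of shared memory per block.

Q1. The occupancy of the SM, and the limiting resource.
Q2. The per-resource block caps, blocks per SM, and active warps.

Answer: occupancy 5/6, limited by warps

registers: 38 blocks
shared memory: 23 blocks
warps: 4 blocks
blocks: 24 blocks

Answer: 4 blocks, 20 active warps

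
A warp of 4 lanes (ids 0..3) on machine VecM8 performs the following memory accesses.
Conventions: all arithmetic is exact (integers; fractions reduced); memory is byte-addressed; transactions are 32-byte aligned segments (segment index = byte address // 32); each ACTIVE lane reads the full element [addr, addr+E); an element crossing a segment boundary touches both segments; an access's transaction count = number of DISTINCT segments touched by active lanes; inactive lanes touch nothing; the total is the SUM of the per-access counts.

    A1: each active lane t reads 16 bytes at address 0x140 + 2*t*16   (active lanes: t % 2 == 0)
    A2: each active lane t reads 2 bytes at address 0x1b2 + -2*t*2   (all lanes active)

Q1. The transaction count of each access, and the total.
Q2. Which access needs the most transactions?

A1: 2 transactions
A2: 1 transaction

Answer: 2,1; total 3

Answer: A1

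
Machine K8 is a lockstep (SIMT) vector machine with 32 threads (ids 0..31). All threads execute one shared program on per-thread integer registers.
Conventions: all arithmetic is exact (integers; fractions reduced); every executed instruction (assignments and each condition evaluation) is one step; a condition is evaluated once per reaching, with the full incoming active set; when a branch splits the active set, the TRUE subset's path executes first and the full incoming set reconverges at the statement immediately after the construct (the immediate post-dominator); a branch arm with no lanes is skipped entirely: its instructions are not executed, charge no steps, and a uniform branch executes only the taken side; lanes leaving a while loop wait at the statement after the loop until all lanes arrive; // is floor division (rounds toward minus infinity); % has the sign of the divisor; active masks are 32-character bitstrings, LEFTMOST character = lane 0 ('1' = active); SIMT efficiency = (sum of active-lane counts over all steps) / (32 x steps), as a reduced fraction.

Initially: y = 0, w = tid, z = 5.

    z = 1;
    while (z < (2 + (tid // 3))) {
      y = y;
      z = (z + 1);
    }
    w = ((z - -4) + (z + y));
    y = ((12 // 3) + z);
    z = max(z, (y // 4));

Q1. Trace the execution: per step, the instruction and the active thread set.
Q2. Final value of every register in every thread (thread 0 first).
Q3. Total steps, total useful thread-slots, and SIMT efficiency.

step 0: z <- 1                       11111111111111111111111111111111
step 1: eval (z < (2 + (tid // 3)))  11111111111111111111111111111111
step 2: y <- y                       11111111111111111111111111111111
step 3: z <- (z + 1)                 11111111111111111111111111111111
step 4: eval (z < (2 + (tid // 3)))  11111111111111111111111111111111
step 5: y <- y                       00011111111111111111111111111111
step 6: z <- (z + 1)                 00011111111111111111111111111111
step 7: eval (z < (2 + (tid // 3)))  00011111111111111111111111111111
step 8: y <- y                       00000011111111111111111111111111
step 9: z <- (z + 1)                 00000011111111111111111111111111
step 10: eval (z < (2 + (tid // 3)))  00000011111111111111111111111111
step 11: y <- y                       00000000011111111111111111111111
step 12: z <- (z + 1)                 00000000011111111111111111111111
step 13: eval (z < (2 + (tid // 3)))  00000000011111111111111111111111
step 14: y <- y                       00000000000011111111111111111111
step 15: z <- (z + 1)                 00000000000011111111111111111111
step 16: eval (z < (2 + (tid // 3)))  00000000000011111111111111111111
step 17: y <- y                       00000000000000011111111111111111
step 18: z <- (z + 1)                 00000000000000011111111111111111
step 19: eval (z < (2 + (tid // 3)))  00000000000000011111111111111111
step 20: y <- y                       00000000000000000011111111111111
step 21: z <- (z + 1)                 00000000000000000011111111111111
step 22: eval (z < (2 + (tid // 3)))  00000000000000000011111111111111
step 23: y <- y                       00000000000000000000011111111111
step 24: z <- (z + 1)                 00000000000000000000011111111111
step 25: eval (z < (2 + (tid // 3)))  00000000000000000000011111111111
step 26: y <- y                       00000000000000000000000011111111
step 27: z <- (z + 1)                 00000000000000000000000011111111
step 28: eval (z < (2 + (tid // 3)))  00000000000000000000000011111111
step 29: y <- y                       00000000000000000000000000011111
step 30: z <- (z + 1)                 00000000000000000000000000011111
step 31: eval (z < (2 + (tid // 3)))  00000000000000000000000000011111
step 32: y <- y                       00000000000000000000000000000011
step 33: z <- (z + 1)                 00000000000000000000000000000011
step 34: eval (z < (2 + (tid // 3)))  00000000000000000000000000000011
step 35: w <- ((z - -4) + (z + y))    11111111111111111111111111111111
step 36: y <- ((12 // 3) + z)         11111111111111111111111111111111
step 37: z <- max(z, (y // 4))        11111111111111111111111111111111

Answer: 38 steps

y: 6,6,6,7,7,7,8,8,8,9,9,9,10,10,10,11,11,11,12,12,12,13,13,13,14,14,14,15,15,15,16,16
w: 8,8,8,10,10,10,12,12,12,14,14,14,16,16,16,18,18,18,20,20,20,22,22,22,24,24,24,26,26,26,28,28
z: 2,2,2,3,3,3,4,4,4,5,5,5,6,6,6,7,7,7,8,8,8,9,9,9,10,10,10,11,11,11,12,12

steps = 38; useful = 721; efficiency = 721/1216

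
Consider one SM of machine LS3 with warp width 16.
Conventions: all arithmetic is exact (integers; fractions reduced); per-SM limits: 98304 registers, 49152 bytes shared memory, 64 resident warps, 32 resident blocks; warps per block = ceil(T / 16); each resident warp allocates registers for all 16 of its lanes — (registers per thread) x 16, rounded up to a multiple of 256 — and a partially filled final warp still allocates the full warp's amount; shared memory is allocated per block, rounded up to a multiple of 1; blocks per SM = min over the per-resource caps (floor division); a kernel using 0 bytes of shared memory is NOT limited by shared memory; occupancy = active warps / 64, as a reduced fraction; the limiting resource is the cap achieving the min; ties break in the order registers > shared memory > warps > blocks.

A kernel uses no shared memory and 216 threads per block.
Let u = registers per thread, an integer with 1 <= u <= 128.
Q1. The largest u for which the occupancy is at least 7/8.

Answer: u = 96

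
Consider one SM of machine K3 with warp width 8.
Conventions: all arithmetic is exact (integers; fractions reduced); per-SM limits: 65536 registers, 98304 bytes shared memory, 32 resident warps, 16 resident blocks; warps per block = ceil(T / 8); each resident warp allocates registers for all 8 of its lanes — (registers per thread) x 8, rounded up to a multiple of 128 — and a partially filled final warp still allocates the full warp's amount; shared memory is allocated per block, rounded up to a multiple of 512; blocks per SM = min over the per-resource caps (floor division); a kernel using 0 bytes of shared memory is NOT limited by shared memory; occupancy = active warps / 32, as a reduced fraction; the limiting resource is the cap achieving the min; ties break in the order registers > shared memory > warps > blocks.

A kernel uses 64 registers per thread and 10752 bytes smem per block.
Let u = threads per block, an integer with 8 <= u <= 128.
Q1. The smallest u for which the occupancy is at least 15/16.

Answer: u = 25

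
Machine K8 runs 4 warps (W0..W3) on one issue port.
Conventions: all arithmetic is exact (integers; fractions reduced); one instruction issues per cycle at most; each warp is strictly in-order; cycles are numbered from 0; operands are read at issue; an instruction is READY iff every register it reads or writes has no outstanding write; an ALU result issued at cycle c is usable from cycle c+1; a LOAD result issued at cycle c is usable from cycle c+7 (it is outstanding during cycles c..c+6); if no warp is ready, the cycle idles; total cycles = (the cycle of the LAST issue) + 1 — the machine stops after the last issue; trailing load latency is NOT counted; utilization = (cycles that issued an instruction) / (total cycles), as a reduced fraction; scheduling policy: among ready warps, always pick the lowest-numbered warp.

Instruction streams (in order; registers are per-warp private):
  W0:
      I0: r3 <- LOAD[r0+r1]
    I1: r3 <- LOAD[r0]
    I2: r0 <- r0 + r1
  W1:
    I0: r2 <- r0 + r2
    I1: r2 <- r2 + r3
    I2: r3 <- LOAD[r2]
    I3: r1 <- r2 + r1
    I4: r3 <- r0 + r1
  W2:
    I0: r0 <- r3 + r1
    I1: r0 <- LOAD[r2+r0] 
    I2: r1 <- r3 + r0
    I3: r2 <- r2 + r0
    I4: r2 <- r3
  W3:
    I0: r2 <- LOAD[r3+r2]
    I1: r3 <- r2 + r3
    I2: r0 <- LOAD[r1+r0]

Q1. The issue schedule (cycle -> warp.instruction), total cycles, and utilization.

cycle 0: W0.I0
cycle 1: W1.I0
cycle 2: W1.I1
cycle 3: W1.I2
cycle 4: W1.I3
cycle 5: W2.I0
cycle 6: W2.I1
cycle 7: W0.I1
cycle 8: W0.I2
cycle 9: W3.I0
cycle 10: W1.I4
cycle 11: idle
cycle 12: idle
cycle 13: W2.I2
cycle 14: W2.I3
cycle 15: W2.I4
cycle 16: W3.I1
cycle 17: W3.I2

Answer: 18 cycles, utilization 8/9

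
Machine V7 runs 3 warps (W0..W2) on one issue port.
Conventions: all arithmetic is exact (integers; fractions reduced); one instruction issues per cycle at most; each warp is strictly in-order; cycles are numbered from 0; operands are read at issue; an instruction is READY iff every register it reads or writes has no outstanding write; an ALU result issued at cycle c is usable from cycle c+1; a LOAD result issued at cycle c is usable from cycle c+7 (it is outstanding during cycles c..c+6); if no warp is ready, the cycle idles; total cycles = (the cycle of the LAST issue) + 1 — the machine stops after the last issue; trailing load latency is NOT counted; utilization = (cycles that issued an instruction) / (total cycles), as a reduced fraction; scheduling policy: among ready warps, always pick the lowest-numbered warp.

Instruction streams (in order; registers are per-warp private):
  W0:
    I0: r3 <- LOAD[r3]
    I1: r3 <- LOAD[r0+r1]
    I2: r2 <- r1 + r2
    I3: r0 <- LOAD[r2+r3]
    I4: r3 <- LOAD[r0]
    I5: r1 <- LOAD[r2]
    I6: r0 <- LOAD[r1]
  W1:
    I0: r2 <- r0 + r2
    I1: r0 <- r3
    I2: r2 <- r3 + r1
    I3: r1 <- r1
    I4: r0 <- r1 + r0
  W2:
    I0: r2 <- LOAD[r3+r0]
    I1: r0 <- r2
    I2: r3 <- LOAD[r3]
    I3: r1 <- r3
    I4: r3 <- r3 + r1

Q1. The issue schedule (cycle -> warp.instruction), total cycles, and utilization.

cycle 0: W0.I0
cycle 1: W1.I0
cycle 2: W1.I1
cycle 3: W1.I2
cycle 4: W1.I3
cycle 5: W1.I4
cycle 6: W2.I0
cycle 7: W0.I1
cycle 8: W0.I2
cycle 9: idle
cycle 10: idle
cycle 11: idle
cycle 12: idle
cycle 13: W2.I1
cycle 14: W0.I3
cycle 15: W2.I2
cycle 16: idle
cycle 17: idle
cycle 18: idle
cycle 19: idle
cycle 20: idle
cycle 21: W0.I4
cycle 22: W0.I5
cycle 23: W2.I3
cycle 24: W2.I4
cycle 25: idle
cycle 26: idle
cycle 27: idle
cycle 28: idle
cycle 29: W0.I6

Answer: 30 cycles, utilization 17/30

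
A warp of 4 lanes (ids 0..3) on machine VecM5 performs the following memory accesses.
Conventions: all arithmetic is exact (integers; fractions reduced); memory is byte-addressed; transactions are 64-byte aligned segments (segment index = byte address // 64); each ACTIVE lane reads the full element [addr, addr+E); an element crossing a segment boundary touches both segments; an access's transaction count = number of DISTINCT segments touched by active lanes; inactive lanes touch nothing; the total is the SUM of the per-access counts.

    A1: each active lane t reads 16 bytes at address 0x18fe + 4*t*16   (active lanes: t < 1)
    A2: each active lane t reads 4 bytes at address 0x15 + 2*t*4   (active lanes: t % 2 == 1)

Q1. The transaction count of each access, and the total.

A1: 2 transactions
A2: 1 transaction

Answer: 2,1; total 3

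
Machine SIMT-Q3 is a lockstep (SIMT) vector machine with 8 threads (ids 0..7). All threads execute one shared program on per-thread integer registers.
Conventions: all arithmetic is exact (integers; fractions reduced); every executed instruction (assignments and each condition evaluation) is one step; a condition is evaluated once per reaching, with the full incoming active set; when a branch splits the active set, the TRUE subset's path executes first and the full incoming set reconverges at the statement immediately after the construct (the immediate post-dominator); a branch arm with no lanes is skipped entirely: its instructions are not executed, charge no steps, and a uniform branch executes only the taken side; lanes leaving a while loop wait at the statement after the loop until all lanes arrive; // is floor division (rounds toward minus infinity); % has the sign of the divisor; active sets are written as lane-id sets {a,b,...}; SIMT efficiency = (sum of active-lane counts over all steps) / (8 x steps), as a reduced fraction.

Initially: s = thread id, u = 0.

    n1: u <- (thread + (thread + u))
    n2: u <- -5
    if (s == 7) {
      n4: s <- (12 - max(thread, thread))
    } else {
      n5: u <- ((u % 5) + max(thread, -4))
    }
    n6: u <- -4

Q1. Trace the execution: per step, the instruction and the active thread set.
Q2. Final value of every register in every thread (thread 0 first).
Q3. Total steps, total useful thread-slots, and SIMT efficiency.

step 0: u <- (thread + (thread + u)) {0,1,2,3,4,5,6,7}
step 1: u <- -5                      {0,1,2,3,4,5,6,7}
step 2: eval (s == 7)                {0,1,2,3,4,5,6,7}
step 3: s <- (12 - max(thread, thread)) {7}
step 4: u <- ((u % 5) + max(thread, -4)) {0,1,2,3,4,5,6}
step 5: u <- -4                      {0,1,2,3,4,5,6,7}

Answer: 6 steps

s: 0,1,2,3,4,5,6,5
u: -4,-4,-4,-4,-4,-4,-4,-4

steps = 6; useful = 40; efficiency = 40/48 = 5/6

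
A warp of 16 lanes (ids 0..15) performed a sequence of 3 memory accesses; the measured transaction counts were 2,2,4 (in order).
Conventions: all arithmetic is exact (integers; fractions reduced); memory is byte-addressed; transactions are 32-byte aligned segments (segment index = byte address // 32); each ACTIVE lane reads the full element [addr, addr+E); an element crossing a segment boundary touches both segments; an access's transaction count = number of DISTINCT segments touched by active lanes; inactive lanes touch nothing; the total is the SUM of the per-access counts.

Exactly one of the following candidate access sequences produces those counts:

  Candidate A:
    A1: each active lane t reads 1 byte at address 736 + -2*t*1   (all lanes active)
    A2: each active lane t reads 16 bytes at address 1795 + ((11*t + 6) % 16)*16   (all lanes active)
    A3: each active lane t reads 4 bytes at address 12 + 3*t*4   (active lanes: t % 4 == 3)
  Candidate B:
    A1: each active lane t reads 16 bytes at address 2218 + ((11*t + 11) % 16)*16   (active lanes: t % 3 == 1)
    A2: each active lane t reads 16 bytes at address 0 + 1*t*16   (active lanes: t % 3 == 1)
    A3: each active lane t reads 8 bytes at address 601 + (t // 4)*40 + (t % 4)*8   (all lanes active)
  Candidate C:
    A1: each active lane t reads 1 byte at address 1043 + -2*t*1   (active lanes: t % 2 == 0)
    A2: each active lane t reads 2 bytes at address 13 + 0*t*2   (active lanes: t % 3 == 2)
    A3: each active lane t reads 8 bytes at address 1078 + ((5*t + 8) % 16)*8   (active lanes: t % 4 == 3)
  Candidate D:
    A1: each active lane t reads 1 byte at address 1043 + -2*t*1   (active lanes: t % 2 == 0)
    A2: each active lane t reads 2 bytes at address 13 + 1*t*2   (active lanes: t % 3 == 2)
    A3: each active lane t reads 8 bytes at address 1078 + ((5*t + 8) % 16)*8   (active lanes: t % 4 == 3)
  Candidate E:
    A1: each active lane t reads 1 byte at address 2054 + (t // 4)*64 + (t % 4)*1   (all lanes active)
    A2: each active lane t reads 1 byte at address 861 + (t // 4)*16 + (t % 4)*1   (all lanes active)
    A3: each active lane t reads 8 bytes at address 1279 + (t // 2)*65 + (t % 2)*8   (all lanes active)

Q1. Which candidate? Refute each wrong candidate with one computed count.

A: A2 gives 9 transactions, not 2
B: A1 gives 3 transactions, not 2
C: A2 gives 1 transaction, not 2
E: A1 gives 4 transactions, not 2
D: all counts match (2,2,4)

Answer: D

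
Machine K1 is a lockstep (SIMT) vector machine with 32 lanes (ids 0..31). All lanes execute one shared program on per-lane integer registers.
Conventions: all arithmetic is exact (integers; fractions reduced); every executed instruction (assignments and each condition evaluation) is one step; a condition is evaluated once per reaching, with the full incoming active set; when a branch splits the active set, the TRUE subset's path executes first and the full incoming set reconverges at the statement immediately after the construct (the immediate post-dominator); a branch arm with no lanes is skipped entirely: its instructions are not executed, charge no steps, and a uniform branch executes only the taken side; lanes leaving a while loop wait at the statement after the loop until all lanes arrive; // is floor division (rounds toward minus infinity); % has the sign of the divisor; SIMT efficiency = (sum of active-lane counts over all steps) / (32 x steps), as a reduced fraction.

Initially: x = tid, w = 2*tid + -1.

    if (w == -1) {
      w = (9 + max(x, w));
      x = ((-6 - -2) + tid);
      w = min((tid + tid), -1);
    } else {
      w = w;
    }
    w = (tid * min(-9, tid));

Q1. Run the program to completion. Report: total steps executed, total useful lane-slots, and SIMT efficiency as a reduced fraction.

Answer: 6 steps, 98 useful, 49/96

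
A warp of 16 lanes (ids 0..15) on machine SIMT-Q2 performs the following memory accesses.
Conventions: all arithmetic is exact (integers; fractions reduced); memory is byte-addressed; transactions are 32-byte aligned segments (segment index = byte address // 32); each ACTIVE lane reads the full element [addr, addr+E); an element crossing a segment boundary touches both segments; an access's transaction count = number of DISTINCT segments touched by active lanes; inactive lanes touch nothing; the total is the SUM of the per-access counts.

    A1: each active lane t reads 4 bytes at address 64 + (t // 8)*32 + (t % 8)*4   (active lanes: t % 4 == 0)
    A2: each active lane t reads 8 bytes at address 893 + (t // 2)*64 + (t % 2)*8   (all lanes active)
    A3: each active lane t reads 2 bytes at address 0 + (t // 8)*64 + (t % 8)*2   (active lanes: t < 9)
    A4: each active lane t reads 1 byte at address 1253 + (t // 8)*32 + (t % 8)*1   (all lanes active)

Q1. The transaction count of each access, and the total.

A1: 2 transactions
A2: 16 transactions
A3: 2 transactions
A4: 2 transactions

Answer: 2,16,2,2; total 22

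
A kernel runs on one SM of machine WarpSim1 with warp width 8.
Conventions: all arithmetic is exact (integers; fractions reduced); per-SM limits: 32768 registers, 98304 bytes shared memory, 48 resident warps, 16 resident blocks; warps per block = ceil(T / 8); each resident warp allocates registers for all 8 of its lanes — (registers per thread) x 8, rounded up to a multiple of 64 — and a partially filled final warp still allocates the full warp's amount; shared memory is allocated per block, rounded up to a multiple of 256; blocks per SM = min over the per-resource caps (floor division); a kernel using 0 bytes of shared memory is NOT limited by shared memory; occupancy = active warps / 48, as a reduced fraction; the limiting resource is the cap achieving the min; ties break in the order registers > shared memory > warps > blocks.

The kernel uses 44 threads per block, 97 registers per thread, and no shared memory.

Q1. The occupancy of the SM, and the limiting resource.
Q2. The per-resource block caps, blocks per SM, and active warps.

Answer: occupancy 3/4, limited by registers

registers: 6 blocks
shared memory: no limit (kernel uses none)
warps: 8 blocks
blocks: 16 blocks

Answer: 6 blocks, 36 active warps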